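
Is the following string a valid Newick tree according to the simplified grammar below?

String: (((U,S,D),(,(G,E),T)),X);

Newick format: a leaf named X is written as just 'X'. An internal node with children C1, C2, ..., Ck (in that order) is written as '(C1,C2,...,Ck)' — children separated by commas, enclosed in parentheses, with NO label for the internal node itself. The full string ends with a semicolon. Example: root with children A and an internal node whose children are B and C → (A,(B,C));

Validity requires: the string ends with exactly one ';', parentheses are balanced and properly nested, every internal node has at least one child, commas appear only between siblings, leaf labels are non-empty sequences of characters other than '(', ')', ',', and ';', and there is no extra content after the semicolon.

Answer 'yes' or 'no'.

Answer: no

Derivation:
Input: (((U,S,D),(,(G,E),T)),X);
Paren balance: 5 '(' vs 5 ')' OK
Ends with single ';': True
Full parse: FAILS (empty leaf label at pos 11)
Valid: False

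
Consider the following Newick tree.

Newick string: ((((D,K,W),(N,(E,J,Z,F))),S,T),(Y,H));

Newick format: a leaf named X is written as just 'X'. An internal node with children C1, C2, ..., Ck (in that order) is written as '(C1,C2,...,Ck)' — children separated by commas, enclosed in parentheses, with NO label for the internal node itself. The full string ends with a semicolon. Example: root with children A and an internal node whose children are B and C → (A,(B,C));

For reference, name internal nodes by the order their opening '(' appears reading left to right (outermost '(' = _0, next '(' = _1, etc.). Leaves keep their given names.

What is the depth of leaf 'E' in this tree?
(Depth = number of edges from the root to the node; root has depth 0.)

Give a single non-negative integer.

Newick: ((((D,K,W),(N,(E,J,Z,F))),S,T),(Y,H));
Naming internals by '(' encounter order: outermost '(' = _0, next = _1, ...
Query node: E
Path from root: _0 -> _1 -> _2 -> _4 -> _5 -> E
Depth of E: 5 (number of edges from root)

Answer: 5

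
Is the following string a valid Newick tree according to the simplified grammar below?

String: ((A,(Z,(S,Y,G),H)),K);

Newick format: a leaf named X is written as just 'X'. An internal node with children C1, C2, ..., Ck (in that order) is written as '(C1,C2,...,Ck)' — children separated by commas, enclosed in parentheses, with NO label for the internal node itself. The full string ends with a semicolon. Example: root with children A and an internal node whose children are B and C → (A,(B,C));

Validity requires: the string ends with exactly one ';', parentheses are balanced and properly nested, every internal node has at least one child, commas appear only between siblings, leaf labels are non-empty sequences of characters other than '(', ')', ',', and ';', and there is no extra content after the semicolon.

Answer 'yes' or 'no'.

Answer: yes

Derivation:
Input: ((A,(Z,(S,Y,G),H)),K);
Paren balance: 4 '(' vs 4 ')' OK
Ends with single ';': True
Full parse: OK
Valid: True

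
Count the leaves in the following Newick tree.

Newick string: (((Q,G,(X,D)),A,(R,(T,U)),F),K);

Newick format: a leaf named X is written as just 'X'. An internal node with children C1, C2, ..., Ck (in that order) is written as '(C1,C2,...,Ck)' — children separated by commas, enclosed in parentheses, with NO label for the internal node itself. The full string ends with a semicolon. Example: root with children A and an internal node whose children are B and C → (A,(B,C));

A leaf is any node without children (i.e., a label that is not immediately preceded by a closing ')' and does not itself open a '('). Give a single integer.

Answer: 10

Derivation:
Newick: (((Q,G,(X,D)),A,(R,(T,U)),F),K);
Scan left-to-right; a leaf is any maximal label run not followed by '(':
  pos 3: leaf 'Q' → count = 1
  pos 5: leaf 'G' → count = 2
  pos 8: leaf 'X' → count = 3
  pos 10: leaf 'D' → count = 4
  pos 14: leaf 'A' → count = 5
  pos 17: leaf 'R' → count = 6
  pos 20: leaf 'T' → count = 7
  pos 22: leaf 'U' → count = 8
  pos 26: leaf 'F' → count = 9
  pos 29: leaf 'K' → count = 10
Total leaves: 10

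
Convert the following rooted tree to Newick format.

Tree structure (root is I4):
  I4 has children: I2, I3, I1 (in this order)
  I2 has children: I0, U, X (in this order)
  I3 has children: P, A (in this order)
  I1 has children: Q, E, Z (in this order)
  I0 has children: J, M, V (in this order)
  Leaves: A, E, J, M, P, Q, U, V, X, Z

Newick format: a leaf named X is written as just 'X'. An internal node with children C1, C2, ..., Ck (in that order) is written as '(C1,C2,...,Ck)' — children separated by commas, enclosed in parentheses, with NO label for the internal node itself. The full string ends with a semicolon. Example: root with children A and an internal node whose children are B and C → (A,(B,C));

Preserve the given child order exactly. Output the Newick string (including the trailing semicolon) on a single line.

internal I4 with children ['I2', 'I3', 'I1']
  internal I2 with children ['I0', 'U', 'X']
    internal I0 with children ['J', 'M', 'V']
      leaf 'J' → 'J'
      leaf 'M' → 'M'
      leaf 'V' → 'V'
    → '(J,M,V)'
    leaf 'U' → 'U'
    leaf 'X' → 'X'
  → '((J,M,V),U,X)'
  internal I3 with children ['P', 'A']
    leaf 'P' → 'P'
    leaf 'A' → 'A'
  → '(P,A)'
  internal I1 with children ['Q', 'E', 'Z']
    leaf 'Q' → 'Q'
    leaf 'E' → 'E'
    leaf 'Z' → 'Z'
  → '(Q,E,Z)'
→ '(((J,M,V),U,X),(P,A),(Q,E,Z))'
Final: (((J,M,V),U,X),(P,A),(Q,E,Z));

Answer: (((J,M,V),U,X),(P,A),(Q,E,Z));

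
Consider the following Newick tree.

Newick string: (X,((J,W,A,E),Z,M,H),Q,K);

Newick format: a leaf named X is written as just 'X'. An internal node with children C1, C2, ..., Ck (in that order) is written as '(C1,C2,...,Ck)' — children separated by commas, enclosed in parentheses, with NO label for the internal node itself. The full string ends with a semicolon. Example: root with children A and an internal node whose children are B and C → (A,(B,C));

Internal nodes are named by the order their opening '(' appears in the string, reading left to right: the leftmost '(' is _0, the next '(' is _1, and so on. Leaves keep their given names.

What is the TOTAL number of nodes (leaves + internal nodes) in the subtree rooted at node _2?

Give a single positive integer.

Answer: 5

Derivation:
Newick: (X,((J,W,A,E),Z,M,H),Q,K);
Locate _2: it is the '(' at position 4 (the 3rd '(' reading left to right).
Query: subtree rooted at _2
_2: subtree_size = 1 + 4
  J: subtree_size = 1 + 0
  W: subtree_size = 1 + 0
  A: subtree_size = 1 + 0
  E: subtree_size = 1 + 0
Total subtree size of _2: 5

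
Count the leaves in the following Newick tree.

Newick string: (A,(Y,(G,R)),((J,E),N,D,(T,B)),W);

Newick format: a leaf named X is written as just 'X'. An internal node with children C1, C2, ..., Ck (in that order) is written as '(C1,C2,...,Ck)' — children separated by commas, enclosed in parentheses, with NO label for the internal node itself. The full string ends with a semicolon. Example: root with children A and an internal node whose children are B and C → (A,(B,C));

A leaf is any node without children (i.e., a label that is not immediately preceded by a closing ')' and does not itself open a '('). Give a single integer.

Answer: 11

Derivation:
Newick: (A,(Y,(G,R)),((J,E),N,D,(T,B)),W);
Scan left-to-right; a leaf is any maximal label run not followed by '(':
  pos 1: leaf 'A' → count = 1
  pos 4: leaf 'Y' → count = 2
  pos 7: leaf 'G' → count = 3
  pos 9: leaf 'R' → count = 4
  pos 15: leaf 'J' → count = 5
  pos 17: leaf 'E' → count = 6
  pos 20: leaf 'N' → count = 7
  pos 22: leaf 'D' → count = 8
  pos 25: leaf 'T' → count = 9
  pos 27: leaf 'B' → count = 10
  pos 31: leaf 'W' → count = 11
Total leaves: 11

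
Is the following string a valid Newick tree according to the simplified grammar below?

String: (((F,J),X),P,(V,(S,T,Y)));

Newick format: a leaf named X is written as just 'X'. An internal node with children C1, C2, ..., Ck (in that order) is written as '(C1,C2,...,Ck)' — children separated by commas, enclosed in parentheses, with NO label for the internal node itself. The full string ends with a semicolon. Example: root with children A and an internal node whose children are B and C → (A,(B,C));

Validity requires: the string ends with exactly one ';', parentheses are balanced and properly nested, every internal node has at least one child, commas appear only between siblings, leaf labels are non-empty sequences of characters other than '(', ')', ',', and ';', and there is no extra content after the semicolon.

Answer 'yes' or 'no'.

Input: (((F,J),X),P,(V,(S,T,Y)));
Paren balance: 5 '(' vs 5 ')' OK
Ends with single ';': True
Full parse: OK
Valid: True

Answer: yes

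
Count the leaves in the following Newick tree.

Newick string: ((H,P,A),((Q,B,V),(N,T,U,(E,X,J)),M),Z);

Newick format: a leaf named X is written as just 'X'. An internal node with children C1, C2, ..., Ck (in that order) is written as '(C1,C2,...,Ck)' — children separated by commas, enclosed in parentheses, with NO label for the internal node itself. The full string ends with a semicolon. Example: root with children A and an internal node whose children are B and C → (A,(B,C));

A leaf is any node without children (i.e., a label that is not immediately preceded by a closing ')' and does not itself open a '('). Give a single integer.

Newick: ((H,P,A),((Q,B,V),(N,T,U,(E,X,J)),M),Z);
Scan left-to-right; a leaf is any maximal label run not followed by '(':
  pos 2: leaf 'H' → count = 1
  pos 4: leaf 'P' → count = 2
  pos 6: leaf 'A' → count = 3
  pos 11: leaf 'Q' → count = 4
  pos 13: leaf 'B' → count = 5
  pos 15: leaf 'V' → count = 6
  pos 19: leaf 'N' → count = 7
  pos 21: leaf 'T' → count = 8
  pos 23: leaf 'U' → count = 9
  pos 26: leaf 'E' → count = 10
  pos 28: leaf 'X' → count = 11
  pos 30: leaf 'J' → count = 12
  pos 34: leaf 'M' → count = 13
  pos 37: leaf 'Z' → count = 14
Total leaves: 14

Answer: 14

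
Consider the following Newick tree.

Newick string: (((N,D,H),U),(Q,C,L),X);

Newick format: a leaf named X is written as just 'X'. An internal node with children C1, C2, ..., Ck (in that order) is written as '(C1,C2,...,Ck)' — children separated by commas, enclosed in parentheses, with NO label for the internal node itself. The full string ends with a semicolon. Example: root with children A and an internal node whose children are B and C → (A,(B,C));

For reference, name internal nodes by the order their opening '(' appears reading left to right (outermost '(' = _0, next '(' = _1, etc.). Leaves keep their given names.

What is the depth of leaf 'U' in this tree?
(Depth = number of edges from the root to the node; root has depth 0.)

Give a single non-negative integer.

Answer: 2

Derivation:
Newick: (((N,D,H),U),(Q,C,L),X);
Naming internals by '(' encounter order: outermost '(' = _0, next = _1, ...
Query node: U
Path from root: _0 -> _1 -> U
Depth of U: 2 (number of edges from root)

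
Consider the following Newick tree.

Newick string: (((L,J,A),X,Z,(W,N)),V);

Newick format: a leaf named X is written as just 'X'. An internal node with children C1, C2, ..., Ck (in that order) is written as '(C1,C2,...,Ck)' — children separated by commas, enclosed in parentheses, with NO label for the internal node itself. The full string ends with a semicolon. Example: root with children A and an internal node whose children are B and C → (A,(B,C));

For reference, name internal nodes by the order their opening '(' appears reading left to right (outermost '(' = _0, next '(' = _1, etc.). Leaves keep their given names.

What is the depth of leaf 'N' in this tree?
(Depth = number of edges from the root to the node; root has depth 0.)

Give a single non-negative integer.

Answer: 3

Derivation:
Newick: (((L,J,A),X,Z,(W,N)),V);
Naming internals by '(' encounter order: outermost '(' = _0, next = _1, ...
Query node: N
Path from root: _0 -> _1 -> _3 -> N
Depth of N: 3 (number of edges from root)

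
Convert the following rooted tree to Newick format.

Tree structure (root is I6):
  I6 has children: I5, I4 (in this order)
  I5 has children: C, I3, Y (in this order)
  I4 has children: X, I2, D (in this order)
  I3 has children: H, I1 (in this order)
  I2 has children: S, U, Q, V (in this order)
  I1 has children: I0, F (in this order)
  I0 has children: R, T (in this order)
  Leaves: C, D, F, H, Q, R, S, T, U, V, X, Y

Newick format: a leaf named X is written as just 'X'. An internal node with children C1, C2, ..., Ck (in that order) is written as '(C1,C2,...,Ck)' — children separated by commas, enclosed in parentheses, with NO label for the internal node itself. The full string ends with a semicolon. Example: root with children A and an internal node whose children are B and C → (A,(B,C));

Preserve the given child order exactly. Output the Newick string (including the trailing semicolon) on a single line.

Answer: ((C,(H,((R,T),F)),Y),(X,(S,U,Q,V),D));

Derivation:
internal I6 with children ['I5', 'I4']
  internal I5 with children ['C', 'I3', 'Y']
    leaf 'C' → 'C'
    internal I3 with children ['H', 'I1']
      leaf 'H' → 'H'
      internal I1 with children ['I0', 'F']
        internal I0 with children ['R', 'T']
          leaf 'R' → 'R'
          leaf 'T' → 'T'
        → '(R,T)'
        leaf 'F' → 'F'
      → '((R,T),F)'
    → '(H,((R,T),F))'
    leaf 'Y' → 'Y'
  → '(C,(H,((R,T),F)),Y)'
  internal I4 with children ['X', 'I2', 'D']
    leaf 'X' → 'X'
    internal I2 with children ['S', 'U', 'Q', 'V']
      leaf 'S' → 'S'
      leaf 'U' → 'U'
      leaf 'Q' → 'Q'
      leaf 'V' → 'V'
    → '(S,U,Q,V)'
    leaf 'D' → 'D'
  → '(X,(S,U,Q,V),D)'
→ '((C,(H,((R,T),F)),Y),(X,(S,U,Q,V),D))'
Final: ((C,(H,((R,T),F)),Y),(X,(S,U,Q,V),D));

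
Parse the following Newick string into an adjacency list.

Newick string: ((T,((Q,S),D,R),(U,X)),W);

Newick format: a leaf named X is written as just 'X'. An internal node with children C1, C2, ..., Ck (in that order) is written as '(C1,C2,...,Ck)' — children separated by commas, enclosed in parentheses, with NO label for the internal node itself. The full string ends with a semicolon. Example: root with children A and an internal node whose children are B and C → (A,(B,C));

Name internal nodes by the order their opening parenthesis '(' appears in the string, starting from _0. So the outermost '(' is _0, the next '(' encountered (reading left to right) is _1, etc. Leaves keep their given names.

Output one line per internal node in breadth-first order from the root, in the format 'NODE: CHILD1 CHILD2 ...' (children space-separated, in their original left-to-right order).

Input: ((T,((Q,S),D,R),(U,X)),W);
Scanning left-to-right, naming '(' by encounter order:
  pos 0: '(' -> open internal node _0 (depth 1)
  pos 1: '(' -> open internal node _1 (depth 2)
  pos 4: '(' -> open internal node _2 (depth 3)
  pos 5: '(' -> open internal node _3 (depth 4)
  pos 9: ')' -> close internal node _3 (now at depth 3)
  pos 14: ')' -> close internal node _2 (now at depth 2)
  pos 16: '(' -> open internal node _4 (depth 3)
  pos 20: ')' -> close internal node _4 (now at depth 2)
  pos 21: ')' -> close internal node _1 (now at depth 1)
  pos 24: ')' -> close internal node _0 (now at depth 0)
Total internal nodes: 5
BFS adjacency from root:
  _0: _1 W
  _1: T _2 _4
  _2: _3 D R
  _4: U X
  _3: Q S

Answer: _0: _1 W
_1: T _2 _4
_2: _3 D R
_4: U X
_3: Q S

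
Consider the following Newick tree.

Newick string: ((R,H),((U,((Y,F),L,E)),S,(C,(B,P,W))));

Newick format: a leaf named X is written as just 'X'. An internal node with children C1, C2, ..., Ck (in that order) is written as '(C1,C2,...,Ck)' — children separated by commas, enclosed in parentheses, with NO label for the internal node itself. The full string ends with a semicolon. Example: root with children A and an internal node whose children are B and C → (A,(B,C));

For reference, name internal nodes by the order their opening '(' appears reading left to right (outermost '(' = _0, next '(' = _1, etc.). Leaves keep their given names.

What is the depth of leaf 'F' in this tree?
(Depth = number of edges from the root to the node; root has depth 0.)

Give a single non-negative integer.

Newick: ((R,H),((U,((Y,F),L,E)),S,(C,(B,P,W))));
Naming internals by '(' encounter order: outermost '(' = _0, next = _1, ...
Query node: F
Path from root: _0 -> _2 -> _3 -> _4 -> _5 -> F
Depth of F: 5 (number of edges from root)

Answer: 5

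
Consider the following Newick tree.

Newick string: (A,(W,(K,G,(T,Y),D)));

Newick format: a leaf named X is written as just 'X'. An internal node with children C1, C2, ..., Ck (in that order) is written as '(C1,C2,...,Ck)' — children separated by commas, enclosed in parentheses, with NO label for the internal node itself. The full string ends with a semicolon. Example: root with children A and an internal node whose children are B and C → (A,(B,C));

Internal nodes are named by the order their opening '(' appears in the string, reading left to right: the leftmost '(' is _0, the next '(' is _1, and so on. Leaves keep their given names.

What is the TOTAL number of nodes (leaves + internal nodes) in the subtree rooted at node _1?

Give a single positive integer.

Answer: 9

Derivation:
Newick: (A,(W,(K,G,(T,Y),D)));
Locate _1: it is the '(' at position 3 (the 2nd '(' reading left to right).
Query: subtree rooted at _1
_1: subtree_size = 1 + 8
  W: subtree_size = 1 + 0
  _2: subtree_size = 1 + 6
    K: subtree_size = 1 + 0
    G: subtree_size = 1 + 0
    _3: subtree_size = 1 + 2
      T: subtree_size = 1 + 0
      Y: subtree_size = 1 + 0
    D: subtree_size = 1 + 0
Total subtree size of _1: 9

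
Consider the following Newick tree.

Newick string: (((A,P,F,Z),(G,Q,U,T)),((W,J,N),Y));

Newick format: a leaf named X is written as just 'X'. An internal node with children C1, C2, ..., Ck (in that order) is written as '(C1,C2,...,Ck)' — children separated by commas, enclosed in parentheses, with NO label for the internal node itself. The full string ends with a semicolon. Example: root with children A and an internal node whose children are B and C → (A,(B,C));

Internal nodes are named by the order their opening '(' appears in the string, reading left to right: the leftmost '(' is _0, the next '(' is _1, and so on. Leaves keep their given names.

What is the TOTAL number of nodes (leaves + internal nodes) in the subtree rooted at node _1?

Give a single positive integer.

Newick: (((A,P,F,Z),(G,Q,U,T)),((W,J,N),Y));
Locate _1: it is the '(' at position 1 (the 2nd '(' reading left to right).
Query: subtree rooted at _1
_1: subtree_size = 1 + 10
  _2: subtree_size = 1 + 4
    A: subtree_size = 1 + 0
    P: subtree_size = 1 + 0
    F: subtree_size = 1 + 0
    Z: subtree_size = 1 + 0
  _3: subtree_size = 1 + 4
    G: subtree_size = 1 + 0
    Q: subtree_size = 1 + 0
    U: subtree_size = 1 + 0
    T: subtree_size = 1 + 0
Total subtree size of _1: 11

Answer: 11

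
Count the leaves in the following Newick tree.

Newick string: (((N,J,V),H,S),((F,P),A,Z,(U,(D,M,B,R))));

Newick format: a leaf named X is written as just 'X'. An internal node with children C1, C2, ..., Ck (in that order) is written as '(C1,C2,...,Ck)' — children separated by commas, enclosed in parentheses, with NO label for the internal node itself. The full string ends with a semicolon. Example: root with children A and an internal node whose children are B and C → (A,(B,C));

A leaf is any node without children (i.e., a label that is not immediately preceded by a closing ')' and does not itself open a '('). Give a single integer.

Newick: (((N,J,V),H,S),((F,P),A,Z,(U,(D,M,B,R))));
Scan left-to-right; a leaf is any maximal label run not followed by '(':
  pos 3: leaf 'N' → count = 1
  pos 5: leaf 'J' → count = 2
  pos 7: leaf 'V' → count = 3
  pos 10: leaf 'H' → count = 4
  pos 12: leaf 'S' → count = 5
  pos 17: leaf 'F' → count = 6
  pos 19: leaf 'P' → count = 7
  pos 22: leaf 'A' → count = 8
  pos 24: leaf 'Z' → count = 9
  pos 27: leaf 'U' → count = 10
  pos 30: leaf 'D' → count = 11
  pos 32: leaf 'M' → count = 12
  pos 34: leaf 'B' → count = 13
  pos 36: leaf 'R' → count = 14
Total leaves: 14

Answer: 14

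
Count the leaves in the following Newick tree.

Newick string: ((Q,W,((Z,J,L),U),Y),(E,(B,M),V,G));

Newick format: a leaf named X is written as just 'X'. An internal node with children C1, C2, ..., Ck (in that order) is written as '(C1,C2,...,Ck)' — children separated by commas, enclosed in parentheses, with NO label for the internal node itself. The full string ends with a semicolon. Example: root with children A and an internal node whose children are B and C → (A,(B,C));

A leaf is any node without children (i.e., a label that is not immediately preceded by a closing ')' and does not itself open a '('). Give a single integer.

Newick: ((Q,W,((Z,J,L),U),Y),(E,(B,M),V,G));
Scan left-to-right; a leaf is any maximal label run not followed by '(':
  pos 2: leaf 'Q' → count = 1
  pos 4: leaf 'W' → count = 2
  pos 8: leaf 'Z' → count = 3
  pos 10: leaf 'J' → count = 4
  pos 12: leaf 'L' → count = 5
  pos 15: leaf 'U' → count = 6
  pos 18: leaf 'Y' → count = 7
  pos 22: leaf 'E' → count = 8
  pos 25: leaf 'B' → count = 9
  pos 27: leaf 'M' → count = 10
  pos 30: leaf 'V' → count = 11
  pos 32: leaf 'G' → count = 12
Total leaves: 12

Answer: 12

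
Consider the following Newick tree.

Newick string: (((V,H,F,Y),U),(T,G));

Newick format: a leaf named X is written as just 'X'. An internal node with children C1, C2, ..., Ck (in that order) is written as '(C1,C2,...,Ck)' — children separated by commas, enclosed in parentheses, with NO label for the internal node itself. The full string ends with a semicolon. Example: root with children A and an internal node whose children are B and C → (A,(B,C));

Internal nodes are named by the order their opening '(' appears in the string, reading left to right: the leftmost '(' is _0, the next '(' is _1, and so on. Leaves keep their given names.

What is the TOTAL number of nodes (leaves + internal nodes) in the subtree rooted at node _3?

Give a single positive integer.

Answer: 3

Derivation:
Newick: (((V,H,F,Y),U),(T,G));
Locate _3: it is the '(' at position 15 (the 4th '(' reading left to right).
Query: subtree rooted at _3
_3: subtree_size = 1 + 2
  T: subtree_size = 1 + 0
  G: subtree_size = 1 + 0
Total subtree size of _3: 3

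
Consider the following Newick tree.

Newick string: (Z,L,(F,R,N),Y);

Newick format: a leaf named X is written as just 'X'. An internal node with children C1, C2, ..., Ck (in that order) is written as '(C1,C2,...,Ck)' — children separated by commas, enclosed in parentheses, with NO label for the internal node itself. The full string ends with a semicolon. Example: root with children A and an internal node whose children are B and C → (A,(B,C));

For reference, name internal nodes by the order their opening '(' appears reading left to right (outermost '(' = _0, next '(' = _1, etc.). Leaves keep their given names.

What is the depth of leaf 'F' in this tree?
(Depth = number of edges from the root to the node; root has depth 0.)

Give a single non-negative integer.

Newick: (Z,L,(F,R,N),Y);
Naming internals by '(' encounter order: outermost '(' = _0, next = _1, ...
Query node: F
Path from root: _0 -> _1 -> F
Depth of F: 2 (number of edges from root)

Answer: 2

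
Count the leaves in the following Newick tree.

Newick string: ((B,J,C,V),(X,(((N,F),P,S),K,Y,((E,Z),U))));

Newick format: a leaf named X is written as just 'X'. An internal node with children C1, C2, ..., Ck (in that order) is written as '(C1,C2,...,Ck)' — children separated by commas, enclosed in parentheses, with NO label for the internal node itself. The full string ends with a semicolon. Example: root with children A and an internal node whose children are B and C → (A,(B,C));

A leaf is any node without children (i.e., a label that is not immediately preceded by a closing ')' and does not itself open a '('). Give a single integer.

Newick: ((B,J,C,V),(X,(((N,F),P,S),K,Y,((E,Z),U))));
Scan left-to-right; a leaf is any maximal label run not followed by '(':
  pos 2: leaf 'B' → count = 1
  pos 4: leaf 'J' → count = 2
  pos 6: leaf 'C' → count = 3
  pos 8: leaf 'V' → count = 4
  pos 12: leaf 'X' → count = 5
  pos 17: leaf 'N' → count = 6
  pos 19: leaf 'F' → count = 7
  pos 22: leaf 'P' → count = 8
  pos 24: leaf 'S' → count = 9
  pos 27: leaf 'K' → count = 10
  pos 29: leaf 'Y' → count = 11
  pos 33: leaf 'E' → count = 12
  pos 35: leaf 'Z' → count = 13
  pos 38: leaf 'U' → count = 14
Total leaves: 14

Answer: 14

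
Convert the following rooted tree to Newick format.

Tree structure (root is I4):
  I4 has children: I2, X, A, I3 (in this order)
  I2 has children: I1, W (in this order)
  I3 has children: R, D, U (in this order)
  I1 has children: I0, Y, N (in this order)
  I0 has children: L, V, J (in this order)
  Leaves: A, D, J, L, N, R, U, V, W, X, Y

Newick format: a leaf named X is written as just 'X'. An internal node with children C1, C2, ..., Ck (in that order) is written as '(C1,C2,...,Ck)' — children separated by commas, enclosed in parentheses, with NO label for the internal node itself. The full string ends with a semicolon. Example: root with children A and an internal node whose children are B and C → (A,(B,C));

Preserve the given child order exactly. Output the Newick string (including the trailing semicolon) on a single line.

Answer: ((((L,V,J),Y,N),W),X,A,(R,D,U));

Derivation:
internal I4 with children ['I2', 'X', 'A', 'I3']
  internal I2 with children ['I1', 'W']
    internal I1 with children ['I0', 'Y', 'N']
      internal I0 with children ['L', 'V', 'J']
        leaf 'L' → 'L'
        leaf 'V' → 'V'
        leaf 'J' → 'J'
      → '(L,V,J)'
      leaf 'Y' → 'Y'
      leaf 'N' → 'N'
    → '((L,V,J),Y,N)'
    leaf 'W' → 'W'
  → '(((L,V,J),Y,N),W)'
  leaf 'X' → 'X'
  leaf 'A' → 'A'
  internal I3 with children ['R', 'D', 'U']
    leaf 'R' → 'R'
    leaf 'D' → 'D'
    leaf 'U' → 'U'
  → '(R,D,U)'
→ '((((L,V,J),Y,N),W),X,A,(R,D,U))'
Final: ((((L,V,J),Y,N),W),X,A,(R,D,U));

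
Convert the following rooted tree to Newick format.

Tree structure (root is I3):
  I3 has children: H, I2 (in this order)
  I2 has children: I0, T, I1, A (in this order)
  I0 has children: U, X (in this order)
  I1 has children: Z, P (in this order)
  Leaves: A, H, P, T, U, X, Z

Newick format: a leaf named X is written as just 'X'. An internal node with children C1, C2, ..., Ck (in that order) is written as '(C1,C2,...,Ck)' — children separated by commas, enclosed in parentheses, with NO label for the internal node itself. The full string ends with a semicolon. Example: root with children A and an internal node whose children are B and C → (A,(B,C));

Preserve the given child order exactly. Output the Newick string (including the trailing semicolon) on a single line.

Answer: (H,((U,X),T,(Z,P),A));

Derivation:
internal I3 with children ['H', 'I2']
  leaf 'H' → 'H'
  internal I2 with children ['I0', 'T', 'I1', 'A']
    internal I0 with children ['U', 'X']
      leaf 'U' → 'U'
      leaf 'X' → 'X'
    → '(U,X)'
    leaf 'T' → 'T'
    internal I1 with children ['Z', 'P']
      leaf 'Z' → 'Z'
      leaf 'P' → 'P'
    → '(Z,P)'
    leaf 'A' → 'A'
  → '((U,X),T,(Z,P),A)'
→ '(H,((U,X),T,(Z,P),A))'
Final: (H,((U,X),T,(Z,P),A));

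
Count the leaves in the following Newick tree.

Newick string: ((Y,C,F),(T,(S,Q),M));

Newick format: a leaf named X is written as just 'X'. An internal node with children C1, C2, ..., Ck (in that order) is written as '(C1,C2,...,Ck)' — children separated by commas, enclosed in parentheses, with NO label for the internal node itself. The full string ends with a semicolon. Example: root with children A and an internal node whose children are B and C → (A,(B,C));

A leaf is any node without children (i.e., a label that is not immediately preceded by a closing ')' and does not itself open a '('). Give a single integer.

Newick: ((Y,C,F),(T,(S,Q),M));
Scan left-to-right; a leaf is any maximal label run not followed by '(':
  pos 2: leaf 'Y' → count = 1
  pos 4: leaf 'C' → count = 2
  pos 6: leaf 'F' → count = 3
  pos 10: leaf 'T' → count = 4
  pos 13: leaf 'S' → count = 5
  pos 15: leaf 'Q' → count = 6
  pos 18: leaf 'M' → count = 7
Total leaves: 7

Answer: 7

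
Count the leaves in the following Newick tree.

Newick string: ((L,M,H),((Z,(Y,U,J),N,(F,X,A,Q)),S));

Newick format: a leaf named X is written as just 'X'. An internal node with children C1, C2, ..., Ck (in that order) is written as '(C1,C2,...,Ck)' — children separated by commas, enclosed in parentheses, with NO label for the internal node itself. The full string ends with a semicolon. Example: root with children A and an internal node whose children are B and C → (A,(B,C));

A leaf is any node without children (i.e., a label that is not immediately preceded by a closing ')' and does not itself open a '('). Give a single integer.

Answer: 13

Derivation:
Newick: ((L,M,H),((Z,(Y,U,J),N,(F,X,A,Q)),S));
Scan left-to-right; a leaf is any maximal label run not followed by '(':
  pos 2: leaf 'L' → count = 1
  pos 4: leaf 'M' → count = 2
  pos 6: leaf 'H' → count = 3
  pos 11: leaf 'Z' → count = 4
  pos 14: leaf 'Y' → count = 5
  pos 16: leaf 'U' → count = 6
  pos 18: leaf 'J' → count = 7
  pos 21: leaf 'N' → count = 8
  pos 24: leaf 'F' → count = 9
  pos 26: leaf 'X' → count = 10
  pos 28: leaf 'A' → count = 11
  pos 30: leaf 'Q' → count = 12
  pos 34: leaf 'S' → count = 13
Total leaves: 13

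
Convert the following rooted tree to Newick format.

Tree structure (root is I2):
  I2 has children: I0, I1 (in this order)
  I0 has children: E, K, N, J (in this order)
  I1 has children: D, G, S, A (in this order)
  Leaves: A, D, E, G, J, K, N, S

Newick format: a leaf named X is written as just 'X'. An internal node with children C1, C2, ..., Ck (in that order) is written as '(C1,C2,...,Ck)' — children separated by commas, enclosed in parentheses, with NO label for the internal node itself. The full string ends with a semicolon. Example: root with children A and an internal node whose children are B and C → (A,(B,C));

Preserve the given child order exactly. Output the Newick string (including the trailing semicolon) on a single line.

Answer: ((E,K,N,J),(D,G,S,A));

Derivation:
internal I2 with children ['I0', 'I1']
  internal I0 with children ['E', 'K', 'N', 'J']
    leaf 'E' → 'E'
    leaf 'K' → 'K'
    leaf 'N' → 'N'
    leaf 'J' → 'J'
  → '(E,K,N,J)'
  internal I1 with children ['D', 'G', 'S', 'A']
    leaf 'D' → 'D'
    leaf 'G' → 'G'
    leaf 'S' → 'S'
    leaf 'A' → 'A'
  → '(D,G,S,A)'
→ '((E,K,N,J),(D,G,S,A))'
Final: ((E,K,N,J),(D,G,S,A));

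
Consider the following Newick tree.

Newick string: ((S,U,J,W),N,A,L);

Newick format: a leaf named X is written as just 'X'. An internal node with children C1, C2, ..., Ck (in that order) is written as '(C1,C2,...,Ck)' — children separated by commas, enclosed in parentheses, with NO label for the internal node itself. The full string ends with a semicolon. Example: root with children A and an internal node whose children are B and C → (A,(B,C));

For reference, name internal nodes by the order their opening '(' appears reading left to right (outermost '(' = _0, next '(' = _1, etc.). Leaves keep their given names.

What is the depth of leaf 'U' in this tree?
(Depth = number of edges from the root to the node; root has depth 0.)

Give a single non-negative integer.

Answer: 2

Derivation:
Newick: ((S,U,J,W),N,A,L);
Naming internals by '(' encounter order: outermost '(' = _0, next = _1, ...
Query node: U
Path from root: _0 -> _1 -> U
Depth of U: 2 (number of edges from root)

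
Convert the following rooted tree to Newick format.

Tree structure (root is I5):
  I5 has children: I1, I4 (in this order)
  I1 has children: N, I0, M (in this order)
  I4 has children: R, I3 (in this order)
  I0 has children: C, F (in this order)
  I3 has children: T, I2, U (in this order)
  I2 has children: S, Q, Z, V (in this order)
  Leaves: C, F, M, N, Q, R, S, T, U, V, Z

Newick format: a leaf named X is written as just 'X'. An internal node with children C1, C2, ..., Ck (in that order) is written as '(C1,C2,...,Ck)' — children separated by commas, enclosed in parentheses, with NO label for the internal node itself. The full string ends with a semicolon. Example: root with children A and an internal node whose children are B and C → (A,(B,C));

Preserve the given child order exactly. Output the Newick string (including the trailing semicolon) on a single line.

internal I5 with children ['I1', 'I4']
  internal I1 with children ['N', 'I0', 'M']
    leaf 'N' → 'N'
    internal I0 with children ['C', 'F']
      leaf 'C' → 'C'
      leaf 'F' → 'F'
    → '(C,F)'
    leaf 'M' → 'M'
  → '(N,(C,F),M)'
  internal I4 with children ['R', 'I3']
    leaf 'R' → 'R'
    internal I3 with children ['T', 'I2', 'U']
      leaf 'T' → 'T'
      internal I2 with children ['S', 'Q', 'Z', 'V']
        leaf 'S' → 'S'
        leaf 'Q' → 'Q'
        leaf 'Z' → 'Z'
        leaf 'V' → 'V'
      → '(S,Q,Z,V)'
      leaf 'U' → 'U'
    → '(T,(S,Q,Z,V),U)'
  → '(R,(T,(S,Q,Z,V),U))'
→ '((N,(C,F),M),(R,(T,(S,Q,Z,V),U)))'
Final: ((N,(C,F),M),(R,(T,(S,Q,Z,V),U)));

Answer: ((N,(C,F),M),(R,(T,(S,Q,Z,V),U)));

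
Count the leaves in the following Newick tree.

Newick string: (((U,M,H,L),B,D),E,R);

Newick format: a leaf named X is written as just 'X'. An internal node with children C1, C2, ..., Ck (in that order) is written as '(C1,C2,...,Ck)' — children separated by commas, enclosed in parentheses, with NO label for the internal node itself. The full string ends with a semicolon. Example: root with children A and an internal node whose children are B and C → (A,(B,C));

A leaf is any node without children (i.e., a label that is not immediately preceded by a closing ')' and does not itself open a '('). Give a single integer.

Answer: 8

Derivation:
Newick: (((U,M,H,L),B,D),E,R);
Scan left-to-right; a leaf is any maximal label run not followed by '(':
  pos 3: leaf 'U' → count = 1
  pos 5: leaf 'M' → count = 2
  pos 7: leaf 'H' → count = 3
  pos 9: leaf 'L' → count = 4
  pos 12: leaf 'B' → count = 5
  pos 14: leaf 'D' → count = 6
  pos 17: leaf 'E' → count = 7
  pos 19: leaf 'R' → count = 8
Total leaves: 8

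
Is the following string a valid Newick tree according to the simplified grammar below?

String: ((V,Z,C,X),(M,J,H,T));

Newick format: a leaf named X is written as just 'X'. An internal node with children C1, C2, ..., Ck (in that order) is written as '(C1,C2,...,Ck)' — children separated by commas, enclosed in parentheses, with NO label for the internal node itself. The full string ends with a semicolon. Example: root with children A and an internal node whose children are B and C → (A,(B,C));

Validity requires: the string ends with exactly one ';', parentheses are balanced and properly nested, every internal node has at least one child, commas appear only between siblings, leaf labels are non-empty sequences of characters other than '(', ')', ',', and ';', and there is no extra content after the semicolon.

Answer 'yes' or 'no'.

Input: ((V,Z,C,X),(M,J,H,T));
Paren balance: 3 '(' vs 3 ')' OK
Ends with single ';': True
Full parse: OK
Valid: True

Answer: yes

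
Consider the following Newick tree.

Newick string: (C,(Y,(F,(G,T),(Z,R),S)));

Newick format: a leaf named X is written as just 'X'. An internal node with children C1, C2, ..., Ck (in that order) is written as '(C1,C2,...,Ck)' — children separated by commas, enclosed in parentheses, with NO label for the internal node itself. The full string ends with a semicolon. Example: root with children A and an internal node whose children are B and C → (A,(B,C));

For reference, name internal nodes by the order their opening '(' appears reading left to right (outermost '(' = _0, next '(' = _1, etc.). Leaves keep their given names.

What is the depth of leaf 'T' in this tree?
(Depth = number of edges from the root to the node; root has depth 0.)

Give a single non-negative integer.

Newick: (C,(Y,(F,(G,T),(Z,R),S)));
Naming internals by '(' encounter order: outermost '(' = _0, next = _1, ...
Query node: T
Path from root: _0 -> _1 -> _2 -> _3 -> T
Depth of T: 4 (number of edges from root)

Answer: 4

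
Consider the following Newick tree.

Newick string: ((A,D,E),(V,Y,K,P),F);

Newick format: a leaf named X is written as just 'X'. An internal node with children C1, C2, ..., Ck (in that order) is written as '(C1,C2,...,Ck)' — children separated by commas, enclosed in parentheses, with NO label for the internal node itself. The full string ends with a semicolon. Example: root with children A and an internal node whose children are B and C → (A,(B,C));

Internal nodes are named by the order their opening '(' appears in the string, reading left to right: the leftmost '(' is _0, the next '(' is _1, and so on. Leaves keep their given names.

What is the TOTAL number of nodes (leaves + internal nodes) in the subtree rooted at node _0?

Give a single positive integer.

Answer: 11

Derivation:
Newick: ((A,D,E),(V,Y,K,P),F);
Locate _0: it is the '(' at position 0 (the 1st '(' reading left to right).
Query: subtree rooted at _0
_0: subtree_size = 1 + 10
  _1: subtree_size = 1 + 3
    A: subtree_size = 1 + 0
    D: subtree_size = 1 + 0
    E: subtree_size = 1 + 0
  _2: subtree_size = 1 + 4
    V: subtree_size = 1 + 0
    Y: subtree_size = 1 + 0
    K: subtree_size = 1 + 0
    P: subtree_size = 1 + 0
  F: subtree_size = 1 + 0
Total subtree size of _0: 11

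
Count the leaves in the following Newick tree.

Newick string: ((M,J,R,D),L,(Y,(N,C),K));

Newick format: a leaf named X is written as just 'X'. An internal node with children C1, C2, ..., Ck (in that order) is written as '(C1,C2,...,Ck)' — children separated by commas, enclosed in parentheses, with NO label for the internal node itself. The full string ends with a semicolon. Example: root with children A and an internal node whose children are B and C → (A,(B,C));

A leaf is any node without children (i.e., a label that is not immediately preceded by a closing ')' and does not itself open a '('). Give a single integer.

Newick: ((M,J,R,D),L,(Y,(N,C),K));
Scan left-to-right; a leaf is any maximal label run not followed by '(':
  pos 2: leaf 'M' → count = 1
  pos 4: leaf 'J' → count = 2
  pos 6: leaf 'R' → count = 3
  pos 8: leaf 'D' → count = 4
  pos 11: leaf 'L' → count = 5
  pos 14: leaf 'Y' → count = 6
  pos 17: leaf 'N' → count = 7
  pos 19: leaf 'C' → count = 8
  pos 22: leaf 'K' → count = 9
Total leaves: 9

Answer: 9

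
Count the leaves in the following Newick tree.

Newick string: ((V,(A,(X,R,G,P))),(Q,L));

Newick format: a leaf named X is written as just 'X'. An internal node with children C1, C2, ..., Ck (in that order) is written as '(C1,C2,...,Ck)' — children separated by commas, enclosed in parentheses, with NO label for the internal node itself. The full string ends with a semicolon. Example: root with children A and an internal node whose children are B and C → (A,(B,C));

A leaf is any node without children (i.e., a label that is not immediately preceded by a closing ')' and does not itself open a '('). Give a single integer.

Answer: 8

Derivation:
Newick: ((V,(A,(X,R,G,P))),(Q,L));
Scan left-to-right; a leaf is any maximal label run not followed by '(':
  pos 2: leaf 'V' → count = 1
  pos 5: leaf 'A' → count = 2
  pos 8: leaf 'X' → count = 3
  pos 10: leaf 'R' → count = 4
  pos 12: leaf 'G' → count = 5
  pos 14: leaf 'P' → count = 6
  pos 20: leaf 'Q' → count = 7
  pos 22: leaf 'L' → count = 8
Total leaves: 8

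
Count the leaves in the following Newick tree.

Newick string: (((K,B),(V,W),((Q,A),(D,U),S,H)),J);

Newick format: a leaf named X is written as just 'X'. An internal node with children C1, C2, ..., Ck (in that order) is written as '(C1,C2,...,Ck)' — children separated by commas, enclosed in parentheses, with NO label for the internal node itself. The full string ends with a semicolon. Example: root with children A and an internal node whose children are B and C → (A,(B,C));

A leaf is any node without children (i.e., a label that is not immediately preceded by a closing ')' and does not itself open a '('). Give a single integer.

Newick: (((K,B),(V,W),((Q,A),(D,U),S,H)),J);
Scan left-to-right; a leaf is any maximal label run not followed by '(':
  pos 3: leaf 'K' → count = 1
  pos 5: leaf 'B' → count = 2
  pos 9: leaf 'V' → count = 3
  pos 11: leaf 'W' → count = 4
  pos 16: leaf 'Q' → count = 5
  pos 18: leaf 'A' → count = 6
  pos 22: leaf 'D' → count = 7
  pos 24: leaf 'U' → count = 8
  pos 27: leaf 'S' → count = 9
  pos 29: leaf 'H' → count = 10
  pos 33: leaf 'J' → count = 11
Total leaves: 11

Answer: 11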